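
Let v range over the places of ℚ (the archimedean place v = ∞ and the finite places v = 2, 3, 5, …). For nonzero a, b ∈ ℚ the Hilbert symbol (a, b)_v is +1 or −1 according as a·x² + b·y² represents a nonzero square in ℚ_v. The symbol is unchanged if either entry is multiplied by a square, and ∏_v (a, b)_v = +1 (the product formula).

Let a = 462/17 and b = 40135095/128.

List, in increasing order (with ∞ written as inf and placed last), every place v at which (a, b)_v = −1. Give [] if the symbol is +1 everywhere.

(a, b) ≡ (7854, 910) mod (ℚ^×)²; places V = {2, 3, 5, 7, 11, 13, 17, ∞}.
(a,b)_2: α=1, β=-7; u≡7, v≡7 (mod 8); ε(u)ε(v)=1·1, αω(v)=1·0, βω(u)=-7·0; sum ≡ 1  ⇒  -1.
(a,b)_3: α=1, u≡2; β=6, v≡1 (mod 3); (2|3)=-1, (1|3)=+1; sign (−1)^0·-1^6·+1^1 = +1.
(a,b)_∞: sgn(7854)=+, sgn(910)=+, so +1.
(a,b)_17: α=-1, u≡3; β=0, v≡15 (mod 17); (3|17)=-1, (15|17)=+1; sign (−1)^0·-1^0·+1^-1 = +1.
(a,b)_7: α=1, u≡1; β=1, v≡2 (mod 7); (1|7)=+1, (2|7)=+1; sign (−1)^1·+1^1·+1^1 = -1.
(a,b)_13: α=0, u≡5; β=1, v≡8 (mod 13); (5|13)=-1, (8|13)=-1; sign (−1)^0·-1^1·-1^0 = -1.
(a,b)_5: α=0, u≡1; β=1, v≡3 (mod 5); (1|5)=+1, (3|5)=-1; sign (−1)^0·+1^1·-1^0 = +1.
(a,b)_11: α=1, u≡7; β=2, v≡8 (mod 11); (7|11)=-1, (8|11)=-1; sign (−1)^0·-1^2·-1^1 = -1.
Ram(7854, 910) = {2, 7, 11, 13}; no ℚ_2-point on the conic.

[2, 7, 11, 13]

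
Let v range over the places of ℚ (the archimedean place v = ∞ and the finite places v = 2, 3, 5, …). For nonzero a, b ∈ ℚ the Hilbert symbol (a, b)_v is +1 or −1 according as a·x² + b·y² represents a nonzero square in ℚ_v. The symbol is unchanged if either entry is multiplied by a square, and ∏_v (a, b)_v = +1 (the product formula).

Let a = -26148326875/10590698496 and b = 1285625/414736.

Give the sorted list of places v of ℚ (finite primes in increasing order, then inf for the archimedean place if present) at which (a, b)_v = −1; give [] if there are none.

(a, b) ≡ (-74613, 17) mod (ℚ^×)²; places V = {2, 3, 5, 7, 11, 17, 19, 23, 43, ∞}.
(a,b)_11: α=3, u≡3; β=2, v≡7 (mod 11); (3|11)=+1, (7|11)=-1; sign (−1)^0·+1^2·-1^3 = -1.
(a,b)_17: α=1, u≡7; β=1, v≡15 (mod 17); (7|17)=-1, (15|17)=+1; sign (−1)^0·-1^1·+1^1 = -1.
(a,b)_23: α=-2, u≡15; β=-2, v≡20 (mod 23); (15|23)=-1, (20|23)=-1; sign (−1)^0·-1^-2·-1^-2 = +1.
(a,b)_5: α=4, u≡2; β=4, v≡2 (mod 5); (2|5)=-1, (2|5)=-1; sign (−1)^0·-1^4·-1^4 = +1.
(a,b)_19: α=-1, u≡5; β=0, v≡7 (mod 19); (5|19)=+1, (7|19)=+1; sign (−1)^0·+1^0·+1^-1 = +1.
(a,b)_2: α=-10, β=-4; u≡3, v≡1 (mod 8); ε(u)ε(v)=1·0, αω(v)=-10·0, βω(u)=-4·1; sum ≡ 0  ⇒  +1.
(a,b)_∞: sgn(-74613)=−, sgn(17)=+, so +1.
(a,b)_43: α=2, u≡13; β=0, v≡11 (mod 43); (13|43)=+1, (11|43)=+1; sign (−1)^0·+1^0·+1^2 = +1.
(a,b)_3: α=-1, u≡2; β=0, v≡2 (mod 3); (2|3)=-1, (2|3)=-1; sign (−1)^0·-1^0·-1^-1 = -1.
(a,b)_7: α=-3, u≡1; β=-2, v≡5 (mod 7); (1|7)=+1, (5|7)=-1; sign (−1)^0·+1^-2·-1^-3 = -1.
Ram(-74613, 17) = {3, 7, 11, 17}; no ℚ_3-point on the conic.

[3, 7, 11, 17]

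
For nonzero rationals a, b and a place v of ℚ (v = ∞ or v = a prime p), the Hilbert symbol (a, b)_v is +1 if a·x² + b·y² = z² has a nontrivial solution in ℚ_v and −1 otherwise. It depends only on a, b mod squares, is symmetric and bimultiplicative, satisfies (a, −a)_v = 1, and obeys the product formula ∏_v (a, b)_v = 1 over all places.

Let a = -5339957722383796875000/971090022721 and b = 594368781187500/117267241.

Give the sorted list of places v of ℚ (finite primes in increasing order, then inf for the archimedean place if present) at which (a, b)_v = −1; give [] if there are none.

[2, 3]

(a, b) ≡ (-30, 11) mod (ℚ^×)²; places V = {2, 3, 5, 7, 11, 13, 17, ∞}.
(a,b)_3: α=13, u≡2; β=10, v≡2 (mod 3); (2|3)=-1, (2|3)=-1; sign (−1)^0·-1^10·-1^13 = -1.
(a,b)_5: α=9, u≡1; β=6, v≡1 (mod 5); (1|5)=+1, (1|5)=+1; sign (−1)^0·+1^6·+1^9 = +1.
(a,b)_17: α=-2, u≡9; β=-2, v≡10 (mod 17); (9|17)=+1, (10|17)=-1; sign (−1)^0·+1^-2·-1^-2 = +1.
(a,b)_7: α=-6, u≡3; β=-4, v≡2 (mod 7); (3|7)=-1, (2|7)=+1; sign (−1)^0·-1^-4·+1^-6 = +1.
(a,b)_11: α=8, u≡5; β=5, v≡3 (mod 11); (5|11)=+1, (3|11)=+1; sign (−1)^0·+1^5·+1^8 = +1.
(a,b)_2: α=3, β=2; u≡1, v≡3 (mod 8); ε(u)ε(v)=0·1, αω(v)=3·1, βω(u)=2·0; sum ≡ 1  ⇒  -1.
(a,b)_13: α=-4, u≡9; β=-2, v≡7 (mod 13); (9|13)=+1, (7|13)=-1; sign (−1)^0·+1^-2·-1^-4 = +1.
(a,b)_∞: sgn(-30)=−, sgn(11)=+, so +1.
|Ram(-30, 11)| = 2, even; anisotropic at {2, 3}.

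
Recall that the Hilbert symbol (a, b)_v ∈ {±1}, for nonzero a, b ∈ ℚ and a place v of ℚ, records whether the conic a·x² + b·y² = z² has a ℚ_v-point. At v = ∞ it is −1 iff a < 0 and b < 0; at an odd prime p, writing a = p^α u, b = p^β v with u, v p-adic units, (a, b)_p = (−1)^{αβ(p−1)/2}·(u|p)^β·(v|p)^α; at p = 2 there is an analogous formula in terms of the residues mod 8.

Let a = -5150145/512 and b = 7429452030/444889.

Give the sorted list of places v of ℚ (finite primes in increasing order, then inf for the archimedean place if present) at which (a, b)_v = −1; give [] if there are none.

Mod squares: a ≡ -4290, b ≡ 15470. Check v ∈ {∞, 2, 3, 5, 7, 11, 13, 17, 23, 29}.
v=17: a=17^0·(≡11), b=17^1·(≡9) mod 17; (11|17)=-1, (9|17)=+1; (−1)^{0·1·8}·(-1)^1·(+1)^0 = -1.
v=7: a=7^4·(≡4), b=7^3·(≡3) mod 7; (4|7)=+1, (3|7)=-1; (−1)^{4·3·3}·(+1)^3·(-1)^4 = +1.
v=11: a=11^1·(≡7), b=11^2·(≡5) mod 11; (7|11)=-1, (5|11)=+1; (−1)^{1·2·5}·(-1)^2·(+1)^1 = +1.
v=29: a=29^0·(≡18), b=29^-2·(≡25) mod 29; (18|29)=-1, (25|29)=+1; (−1)^{0·-2·14}·(-1)^-2·(+1)^0 = +1.
v=23: a=23^0·(≡14), b=23^-2·(≡15) mod 23; (14|23)=-1, (15|23)=-1; (−1)^{0·-2·11}·(-1)^-2·(-1)^0 = +1.
v=∞: -4290 < 0 and 15470 > 0  ⇒  (a,b)_∞ = +1.
v=13: a=13^1·(≡2), b=13^1·(≡7) mod 13; (2|13)=-1, (7|13)=-1; (−1)^{1·1·6}·(-1)^1·(-1)^1 = +1.
v=5: a=5^1·(≡3), b=5^1·(≡4) mod 5; (3|5)=-1, (4|5)=+1; (−1)^{1·1·2}·(-1)^1·(+1)^1 = -1.
v=3: a=3^1·(≡1), b=3^4·(≡2) mod 3; (1|3)=+1, (2|3)=-1; (−1)^{1·4·1}·(+1)^4·(-1)^1 = -1.
v=2: v_2(a)=-9, v_2(b)=1; units ≡ 7, 7 (mod 8); ε·ε+αω+βω = 1·1+-9·0+1·0 ≡ 1  ⇒  (a,b)_2 = -1.
(-4290, 15470 / ℚ) ramifies at {2, 3, 5, 17}: a division algebra.

[2, 3, 5, 17]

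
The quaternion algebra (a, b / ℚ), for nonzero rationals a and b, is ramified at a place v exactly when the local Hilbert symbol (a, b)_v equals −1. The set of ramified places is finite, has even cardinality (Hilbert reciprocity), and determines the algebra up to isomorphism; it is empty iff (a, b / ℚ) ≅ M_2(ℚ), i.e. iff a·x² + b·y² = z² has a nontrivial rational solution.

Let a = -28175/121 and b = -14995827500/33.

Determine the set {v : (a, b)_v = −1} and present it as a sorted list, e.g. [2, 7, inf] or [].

[11, 17, 23, inf]

(a, b) ≡ (-23, -374187) mod (ℚ^×)²; places V = {2, 3, 5, 7, 11, 17, 23, 29, ∞}.
(a,b)_23: α=1, u≡22; β=3, v≡7 (mod 23); (22|23)=-1, (7|23)=-1; sign (−1)^1·-1^3·-1^1 = -1.
(a,b)_∞: sgn(-23)=−, sgn(-374187)=−, so -1.
(a,b)_29: α=0, u≡20; β=1, v≡27 (mod 29); (20|29)=+1, (27|29)=-1; sign (−1)^0·+1^1·-1^0 = +1.
(a,b)_5: α=2, u≡3; β=4, v≡2 (mod 5); (3|5)=-1, (2|5)=-1; sign (−1)^0·-1^4·-1^2 = +1.
(a,b)_17: α=0, u≡14; β=1, v≡8 (mod 17); (14|17)=-1, (8|17)=+1; sign (−1)^0·-1^1·+1^0 = -1.
(a,b)_2: α=0, β=2; u≡1, v≡5 (mod 8); ε(u)ε(v)=0·0, αω(v)=0·1, βω(u)=2·0; sum ≡ 0  ⇒  +1.
(a,b)_3: α=0, u≡1; β=-1, v≡2 (mod 3); (1|3)=+1, (2|3)=-1; sign (−1)^0·+1^-1·-1^0 = +1.
(a,b)_11: α=-2, u≡7; β=-1, v≡2 (mod 11); (7|11)=-1, (2|11)=-1; sign (−1)^0·-1^-1·-1^-2 = -1.
(a,b)_7: α=2, u≡3; β=0, v≡5 (mod 7); (3|7)=-1, (5|7)=-1; sign (−1)^0·-1^0·-1^2 = +1.
|Ram(-23, -374187)| = 4, even; anisotropic at {11, 17, 23, ∞}.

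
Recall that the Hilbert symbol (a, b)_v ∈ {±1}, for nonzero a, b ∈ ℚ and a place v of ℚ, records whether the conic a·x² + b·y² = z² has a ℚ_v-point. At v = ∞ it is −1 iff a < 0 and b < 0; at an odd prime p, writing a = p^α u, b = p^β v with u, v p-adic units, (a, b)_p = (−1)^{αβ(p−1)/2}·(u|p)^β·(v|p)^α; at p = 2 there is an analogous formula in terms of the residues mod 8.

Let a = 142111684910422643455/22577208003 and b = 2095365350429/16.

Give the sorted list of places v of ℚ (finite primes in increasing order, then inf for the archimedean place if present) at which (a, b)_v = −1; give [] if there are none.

[3, 29]

(a, b) ≡ (4485, 29) mod (ℚ^×)²; places V = {2, 3, 5, 7, 13, 17, 23, 29, 31, 37, ∞}.
(a,b)_37: α=2, u≡23; β=0, v≡29 (mod 37); (23|37)=-1, (29|37)=-1; sign (−1)^0·-1^0·-1^2 = +1.
(a,b)_23: α=3, u≡15; β=2, v≡12 (mod 23); (15|23)=-1, (12|23)=+1; sign (−1)^0·-1^2·+1^3 = +1.
(a,b)_13: α=3, u≡11; β=2, v≡10 (mod 13); (11|13)=-1, (10|13)=+1; sign (−1)^0·-1^2·+1^3 = +1.
(a,b)_29: α=2, u≡27; β=3, v≡13 (mod 29); (27|29)=-1, (13|29)=+1; sign (−1)^0·-1^3·+1^2 = -1.
(a,b)_5: α=1, u≡2; β=0, v≡4 (mod 5); (2|5)=-1, (4|5)=+1; sign (−1)^0·-1^0·+1^1 = +1.
(a,b)_∞: sgn(4485)=+, sgn(29)=+, so +1.
(a,b)_17: α=-2, u≡7; β=0, v≡11 (mod 17); (7|17)=-1, (11|17)=-1; sign (−1)^0·-1^0·-1^-2 = +1.
(a,b)_31: α=4, u≡21; β=2, v≡17 (mod 31); (21|31)=-1, (17|31)=-1; sign (−1)^0·-1^2·-1^4 = +1.
(a,b)_7: α=-2, u≡3; β=0, v≡4 (mod 7); (3|7)=-1, (4|7)=+1; sign (−1)^0·-1^0·+1^-2 = +1.
(a,b)_3: α=-13, u≡1; β=0, v≡2 (mod 3); (1|3)=+1, (2|3)=-1; sign (−1)^0·+1^0·-1^-13 = -1.
(a,b)_2: α=0, β=-4; u≡5, v≡5 (mod 8); ε(u)ε(v)=0·0, αω(v)=0·1, βω(u)=-4·1; sum ≡ 0  ⇒  +1.
|Ram(4485, 29)| = 2, even; anisotropic at {3, 29}.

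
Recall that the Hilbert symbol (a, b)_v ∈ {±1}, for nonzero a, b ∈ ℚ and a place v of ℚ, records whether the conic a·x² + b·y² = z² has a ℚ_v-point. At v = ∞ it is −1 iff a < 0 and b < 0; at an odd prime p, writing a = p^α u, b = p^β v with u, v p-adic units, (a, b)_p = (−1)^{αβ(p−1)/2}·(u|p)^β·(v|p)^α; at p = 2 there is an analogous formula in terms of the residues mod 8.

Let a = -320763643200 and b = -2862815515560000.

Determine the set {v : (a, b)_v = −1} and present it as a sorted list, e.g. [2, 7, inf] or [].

Mod squares: a ≡ -13, b ≡ -4641. Check v ∈ {∞, 2, 3, 5, 7, 11, 13, 17}.
v=7: a=7^2·(≡4), b=7^3·(≡4) mod 7; (4|7)=+1, (4|7)=+1; (−1)^{2·3·3}·(+1)^3·(+1)^2 = +1.
v=5: a=5^2·(≡2), b=5^4·(≡4) mod 5; (2|5)=-1, (4|5)=+1; (−1)^{2·4·2}·(-1)^4·(+1)^2 = +1.
v=17: a=17^2·(≡1), b=17^3·(≡15) mod 17; (1|17)=+1, (15|17)=+1; (−1)^{2·3·8}·(+1)^3·(+1)^2 = +1.
v=3: a=3^2·(≡2), b=3^3·(≡1) mod 3; (2|3)=-1, (1|3)=+1; (−1)^{2·3·1}·(-1)^3·(+1)^2 = -1.
v=13: a=13^1·(≡12), b=13^1·(≡6) mod 13; (12|13)=+1, (6|13)=-1; (−1)^{1·1·6}·(+1)^1·(-1)^1 = -1.
v=∞: -13 < 0 and -4641 < 0  ⇒  (a,b)_∞ = -1.
v=2: v_2(a)=6, v_2(b)=6; units ≡ 3, 7 (mod 8); ε·ε+αω+βω = 1·1+6·0+6·1 ≡ 1  ⇒  (a,b)_2 = -1.
v=11: a=11^2·(≡3), b=11^2·(≡1) mod 11; (3|11)=+1, (1|11)=+1; (−1)^{2·2·5}·(+1)^2·(+1)^2 = +1.
Ram(-13, -4641) = {2, 3, 13, ∞}; no ℚ_2-point on the conic.

[2, 3, 13, inf]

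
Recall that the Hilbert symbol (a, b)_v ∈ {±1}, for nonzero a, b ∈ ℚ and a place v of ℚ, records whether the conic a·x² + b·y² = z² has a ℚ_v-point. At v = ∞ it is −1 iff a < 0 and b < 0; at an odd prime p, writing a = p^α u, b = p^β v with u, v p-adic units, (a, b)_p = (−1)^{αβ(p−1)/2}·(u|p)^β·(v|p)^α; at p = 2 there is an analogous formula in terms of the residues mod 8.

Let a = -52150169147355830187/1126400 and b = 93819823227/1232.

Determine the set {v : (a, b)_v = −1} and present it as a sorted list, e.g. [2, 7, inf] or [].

(a, b) ≡ (-17017, 24871) mod (ℚ^×)²; places V = {2, 3, 5, 7, 11, 13, 17, 19, 23, ∞}.
(a,b)_3: α=10, u≡2; β=2, v≡1 (mod 3); (2|3)=-1, (1|3)=+1; sign (−1)^0·-1^2·+1^10 = +1.
(a,b)_11: α=-1, u≡1; β=-1, v≡10 (mod 11); (1|11)=+1, (10|11)=-1; sign (−1)^1·+1^-1·-1^-1 = +1.
(a,b)_5: α=-2, u≡3; β=0, v≡1 (mod 5); (3|5)=-1, (1|5)=+1; sign (−1)^0·-1^0·+1^-2 = +1.
(a,b)_17: α=1, u≡4; β=1, v≡16 (mod 17); (4|17)=+1, (16|17)=+1; sign (−1)^0·+1^1·+1^1 = +1.
(a,b)_13: α=3, u≡1; β=2, v≡7 (mod 13); (1|13)=+1, (7|13)=-1; sign (−1)^0·+1^2·-1^3 = -1.
(a,b)_7: α=3, u≡6; β=-1, v≡4 (mod 7); (6|7)=-1, (4|7)=+1; sign (−1)^1·-1^-1·+1^3 = +1.
(a,b)_2: α=-12, β=-4; u≡7, v≡7 (mod 8); ε(u)ε(v)=1·1, αω(v)=-12·0, βω(u)=-4·0; sum ≡ 1  ⇒  -1.
(a,b)_19: α=4, u≡16; β=3, v≡17 (mod 19); (16|19)=+1, (17|19)=+1; sign (−1)^0·+1^3·+1^4 = +1.
(a,b)_∞: sgn(-17017)=−, sgn(24871)=+, so +1.
(a,b)_23: α=2, u≡3; β=2, v≡9 (mod 23); (3|23)=+1, (9|23)=+1; sign (−1)^0·+1^2·+1^2 = +1.
|Ram(-17017, 24871)| = 2, even; anisotropic at {2, 13}.

[2, 13]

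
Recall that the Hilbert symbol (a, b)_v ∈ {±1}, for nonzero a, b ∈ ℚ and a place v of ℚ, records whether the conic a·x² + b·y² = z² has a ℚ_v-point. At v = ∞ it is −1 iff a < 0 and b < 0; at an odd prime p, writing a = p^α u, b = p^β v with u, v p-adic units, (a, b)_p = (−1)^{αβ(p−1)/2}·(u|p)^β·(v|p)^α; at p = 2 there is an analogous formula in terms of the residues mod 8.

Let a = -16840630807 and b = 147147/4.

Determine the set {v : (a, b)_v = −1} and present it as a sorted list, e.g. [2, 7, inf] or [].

Mod squares: a ≡ -7, b ≡ 3003. Check v ∈ {∞, 2, 3, 7, 11, 13}.
v=7: a=7^7·(≡5), b=7^3·(≡4) mod 7; (5|7)=-1, (4|7)=+1; (−1)^{7·3·3}·(-1)^3·(+1)^7 = +1.
v=∞: -7 < 0 and 3003 > 0  ⇒  (a,b)_∞ = +1.
v=2: v_2(a)=0, v_2(b)=-2; units ≡ 1, 3 (mod 8); ε·ε+αω+βω = 0·1+0·1+-2·0 ≡ 0  ⇒  (a,b)_2 = +1.
v=3: a=3^0·(≡2), b=3^1·(≡2) mod 3; (2|3)=-1, (2|3)=-1; (−1)^{0·1·1}·(-1)^1·(-1)^0 = -1.
v=11: a=11^2·(≡9), b=11^1·(≡3) mod 11; (9|11)=+1, (3|11)=+1; (−1)^{2·1·5}·(+1)^1·(+1)^2 = +1.
v=13: a=13^2·(≡2), b=13^1·(≡12) mod 13; (2|13)=-1, (12|13)=+1; (−1)^{2·1·6}·(-1)^1·(+1)^2 = -1.
|Ram(-7, 3003)| = 2, even; anisotropic at {3, 13}.

[3, 13]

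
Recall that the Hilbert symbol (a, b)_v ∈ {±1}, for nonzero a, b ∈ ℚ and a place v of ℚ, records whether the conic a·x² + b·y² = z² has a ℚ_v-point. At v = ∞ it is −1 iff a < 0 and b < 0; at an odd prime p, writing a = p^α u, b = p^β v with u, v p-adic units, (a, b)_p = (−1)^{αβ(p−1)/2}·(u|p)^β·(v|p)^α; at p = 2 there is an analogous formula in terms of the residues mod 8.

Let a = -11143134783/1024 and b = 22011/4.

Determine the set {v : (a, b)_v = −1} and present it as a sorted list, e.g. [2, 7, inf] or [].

[11, 23]

Mod squares: a ≡ -23, b ≡ 22011. Check v ∈ {∞, 2, 3, 11, 23, 29}.
v=29: a=29^2·(≡7), b=29^1·(≡23) mod 29; (7|29)=+1, (23|29)=+1; (−1)^{2·1·14}·(+1)^1·(+1)^2 = +1.
v=2: v_2(a)=-10, v_2(b)=-2; units ≡ 1, 3 (mod 8); ε·ε+αω+βω = 0·1+-10·1+-2·0 ≡ 0  ⇒  (a,b)_2 = +1.
v=∞: -23 < 0 and 22011 > 0  ⇒  (a,b)_∞ = +1.
v=3: a=3^2·(≡1), b=3^1·(≡2) mod 3; (1|3)=+1, (2|3)=-1; (−1)^{2·1·1}·(+1)^1·(-1)^2 = +1.
v=11: a=11^2·(≡10), b=11^1·(≡8) mod 11; (10|11)=-1, (8|11)=-1; (−1)^{2·1·5}·(-1)^1·(-1)^2 = -1.
v=23: a=23^3·(≡22), b=23^1·(≡15) mod 23; (22|23)=-1, (15|23)=-1; (−1)^{3·1·11}·(-1)^1·(-1)^3 = -1.
Ram(-23, 22011) = {11, 23}; no ℚ_11-point on the conic.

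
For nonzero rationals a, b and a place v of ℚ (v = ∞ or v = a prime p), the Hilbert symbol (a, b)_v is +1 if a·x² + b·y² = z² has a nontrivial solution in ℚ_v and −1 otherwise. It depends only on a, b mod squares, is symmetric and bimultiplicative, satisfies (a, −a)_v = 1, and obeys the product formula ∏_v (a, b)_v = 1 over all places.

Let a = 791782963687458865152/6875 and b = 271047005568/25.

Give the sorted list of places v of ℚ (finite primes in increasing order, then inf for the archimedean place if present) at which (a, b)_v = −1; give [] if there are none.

Mod squares: a ≡ 12903, b ≡ 38. Check v ∈ {∞, 2, 3, 5, 11, 17, 19, 23}.
v=23: a=23^3·(≡1), b=23^2·(≡20) mod 23; (1|23)=+1, (20|23)=-1; (−1)^{3·2·11}·(+1)^2·(-1)^3 = -1.
v=2: v_2(a)=24, v_2(b)=7; units ≡ 7, 3 (mod 8); ε·ε+αω+βω = 1·1+24·1+7·0 ≡ 1  ⇒  (a,b)_2 = -1.
v=∞: 12903 > 0 and 38 > 0  ⇒  (a,b)_∞ = +1.
v=3: a=3^7·(≡2), b=3^6·(≡2) mod 3; (2|3)=-1, (2|3)=-1; (−1)^{7·6·1}·(-1)^6·(-1)^7 = -1.
v=19: a=19^2·(≡8), b=19^1·(≡13) mod 19; (8|19)=-1, (13|19)=-1; (−1)^{2·1·9}·(-1)^1·(-1)^2 = -1.
v=17: a=17^3·(≡5), b=17^2·(≡8) mod 17; (5|17)=-1, (8|17)=+1; (−1)^{3·2·8}·(-1)^2·(+1)^3 = +1.
v=11: a=11^-1·(≡7), b=11^0·(≡3) mod 11; (7|11)=-1, (3|11)=+1; (−1)^{-1·0·5}·(-1)^0·(+1)^-1 = +1.
v=5: a=5^-4·(≡2), b=5^-2·(≡3) mod 5; (2|5)=-1, (3|5)=-1; (−1)^{-4·-2·2}·(-1)^-2·(-1)^-4 = +1.
|Ram(12903, 38)| = 4, even; anisotropic at {2, 3, 19, 23}.

[2, 3, 19, 23]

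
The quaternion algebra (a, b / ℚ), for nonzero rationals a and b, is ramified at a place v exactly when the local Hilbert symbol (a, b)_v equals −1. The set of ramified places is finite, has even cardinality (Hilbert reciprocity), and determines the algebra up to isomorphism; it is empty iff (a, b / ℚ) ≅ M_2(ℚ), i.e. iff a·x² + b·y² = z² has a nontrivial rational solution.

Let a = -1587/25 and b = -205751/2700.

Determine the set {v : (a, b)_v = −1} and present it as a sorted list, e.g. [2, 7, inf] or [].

(a, b) ≡ (-3, -12597) mod (ℚ^×)²; places V = {2, 3, 5, 7, 13, 17, 19, 23, ∞}.
(a,b)_5: α=-2, u≡3; β=-2, v≡3 (mod 5); (3|5)=-1, (3|5)=-1; sign (−1)^0·-1^-2·-1^-2 = +1.
(a,b)_23: α=2, u≡10; β=0, v≡11 (mod 23); (10|23)=-1, (11|23)=-1; sign (−1)^0·-1^0·-1^2 = +1.
(a,b)_13: α=0, u≡1; β=1, v≡8 (mod 13); (1|13)=+1, (8|13)=-1; sign (−1)^0·+1^1·-1^0 = +1.
(a,b)_17: α=0, u≡12; β=1, v≡11 (mod 17); (12|17)=-1, (11|17)=-1; sign (−1)^0·-1^1·-1^0 = -1.
(a,b)_3: α=1, u≡2; β=-3, v≡1 (mod 3); (2|3)=-1, (1|3)=+1; sign (−1)^1·-1^-3·+1^1 = +1.
(a,b)_∞: sgn(-3)=−, sgn(-12597)=−, so -1.
(a,b)_7: α=0, u≡4; β=2, v≡3 (mod 7); (4|7)=+1, (3|7)=-1; sign (−1)^0·+1^2·-1^0 = +1.
(a,b)_19: α=0, u≡11; β=1, v≡10 (mod 19); (11|19)=+1, (10|19)=-1; sign (−1)^0·+1^1·-1^0 = +1.
(a,b)_2: α=0, β=-2; u≡5, v≡3 (mod 8); ε(u)ε(v)=0·1, αω(v)=0·1, βω(u)=-2·1; sum ≡ 0  ⇒  +1.
Ram(-3, -12597) = {17, ∞}; no ℚ_17-point on the conic.

[17, inf]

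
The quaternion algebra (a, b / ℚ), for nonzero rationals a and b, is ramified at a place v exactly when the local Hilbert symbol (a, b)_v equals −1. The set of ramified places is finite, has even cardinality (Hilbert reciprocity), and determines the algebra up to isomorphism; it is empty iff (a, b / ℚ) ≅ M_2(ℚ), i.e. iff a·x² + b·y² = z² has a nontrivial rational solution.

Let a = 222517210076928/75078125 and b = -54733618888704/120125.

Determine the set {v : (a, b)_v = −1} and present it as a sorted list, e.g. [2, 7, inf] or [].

[2, 5, 7, 19]

(a, b) ≡ (46835, -713545) mod (ℚ^×)²; places V = {2, 3, 5, 7, 13, 17, 19, 29, 31, 37, ∞}.
(a,b)_17: α=1, u≡13; β=2, v≡15 (mod 17); (13|17)=+1, (15|17)=+1; sign (−1)^0·+1^2·+1^1 = +1.
(a,b)_5: α=-7, u≡3; β=-3, v≡1 (mod 5); (3|5)=-1, (1|5)=+1; sign (−1)^0·-1^-3·+1^-7 = -1.
(a,b)_13: α=4, u≡3; β=0, v≡10 (mod 13); (3|13)=+1, (10|13)=+1; sign (−1)^0·+1^0·+1^4 = +1.
(a,b)_2: α=8, β=14; u≡3, v≡7 (mod 8); ε(u)ε(v)=1·1, αω(v)=8·0, βω(u)=14·1; sum ≡ 1  ⇒  -1.
(a,b)_37: α=0, u≡21; β=1, v≡17 (mod 37); (21|37)=+1, (17|37)=-1; sign (−1)^0·+1^1·-1^0 = +1.
(a,b)_7: α=0, u≡6; β=1, v≡6 (mod 7); (6|7)=-1, (6|7)=-1; sign (−1)^0·-1^1·-1^0 = -1.
(a,b)_31: α=-2, u≡16; β=-2, v≡30 (mod 31); (16|31)=+1, (30|31)=-1; sign (−1)^0·+1^-2·-1^-2 = +1.
(a,b)_19: α=3, u≡15; β=1, v≡3 (mod 19); (15|19)=-1, (3|19)=-1; sign (−1)^1·-1^1·-1^3 = -1.
(a,b)_29: α=1, u≡9; β=1, v≡13 (mod 29); (9|29)=+1, (13|29)=+1; sign (−1)^0·+1^1·+1^1 = +1.
(a,b)_3: α=2, u≡2; β=4, v≡2 (mod 3); (2|3)=-1, (2|3)=-1; sign (−1)^0·-1^4·-1^2 = +1.
(a,b)_∞: sgn(46835)=+, sgn(-713545)=−, so +1.
|Ram(46835, -713545)| = 4, even; anisotropic at {2, 5, 7, 19}.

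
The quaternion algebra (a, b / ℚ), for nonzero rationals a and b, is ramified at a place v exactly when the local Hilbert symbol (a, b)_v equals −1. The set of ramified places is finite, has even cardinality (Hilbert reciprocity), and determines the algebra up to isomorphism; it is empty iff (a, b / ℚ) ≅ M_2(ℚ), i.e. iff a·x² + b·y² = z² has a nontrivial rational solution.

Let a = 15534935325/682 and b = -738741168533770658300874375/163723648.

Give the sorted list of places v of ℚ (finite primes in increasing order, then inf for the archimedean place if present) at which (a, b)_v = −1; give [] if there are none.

(a, b) ≡ (581334754, -92378) mod (ℚ^×)²; places V = {2, 3, 5, 7, 11, 13, 17, 19, 29, 31, ∞}.
(a,b)_11: α=-1, u≡9; β=-3, v≡8 (mod 11); (9|11)=+1, (8|11)=-1; sign (−1)^1·+1^-3·-1^-1 = +1.
(a,b)_31: α=-1, u≡7; β=-2, v≡28 (mod 31); (7|31)=+1, (28|31)=+1; sign (−1)^0·+1^-2·+1^-1 = +1.
(a,b)_29: α=1, u≡10; β=2, v≡20 (mod 29); (10|29)=-1, (20|29)=+1; sign (−1)^0·-1^2·+1^1 = +1.
(a,b)_19: α=1, u≡11; β=3, v≡2 (mod 19); (11|19)=+1, (2|19)=-1; sign (−1)^1·+1^3·-1^1 = +1.
(a,b)_3: α=6, u≡1; β=18, v≡1 (mod 3); (1|3)=+1, (1|3)=+1; sign (−1)^0·+1^18·+1^6 = +1.
(a,b)_2: α=-1, β=-7; u≡1, v≡3 (mod 8); ε(u)ε(v)=0·1, αω(v)=-1·1, βω(u)=-7·0; sum ≡ 1  ⇒  -1.
(a,b)_5: α=2, u≡4; β=4, v≡2 (mod 5); (4|5)=+1, (2|5)=-1; sign (−1)^0·+1^4·-1^2 = +1.
(a,b)_13: α=1, u≡7; β=3, v≡7 (mod 13); (7|13)=-1, (7|13)=-1; sign (−1)^0·-1^3·-1^1 = +1.
(a,b)_∞: sgn(581334754)=+, sgn(-92378)=−, so +1.
(a,b)_7: α=1, u≡1; β=2, v≡4 (mod 7); (1|7)=+1, (4|7)=+1; sign (−1)^0·+1^2·+1^1 = +1.
(a,b)_17: α=1, u≡4; β=3, v≡7 (mod 17); (4|17)=+1, (7|17)=-1; sign (−1)^0·+1^3·-1^1 = -1.
|Ram(581334754, -92378)| = 2, even; anisotropic at {2, 17}.

[2, 17]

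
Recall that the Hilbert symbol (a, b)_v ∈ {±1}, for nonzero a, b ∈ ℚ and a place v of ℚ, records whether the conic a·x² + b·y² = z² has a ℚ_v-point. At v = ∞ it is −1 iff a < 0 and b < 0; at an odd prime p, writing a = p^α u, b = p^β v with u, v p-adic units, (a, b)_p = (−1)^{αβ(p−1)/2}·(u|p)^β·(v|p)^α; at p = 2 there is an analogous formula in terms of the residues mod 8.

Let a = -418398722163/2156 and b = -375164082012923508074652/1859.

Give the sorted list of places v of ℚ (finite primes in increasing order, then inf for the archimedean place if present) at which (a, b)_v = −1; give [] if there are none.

[2, 11, 31, inf]

Mod squares: a ≡ -3553, b ≡ -278597. Check v ∈ {∞, 2, 3, 7, 11, 13, 17, 19, 31, 43}.
v=∞: -3553 < 0 and -278597 < 0  ⇒  (a,b)_∞ = -1.
v=3: a=3^6·(≡2), b=3^2·(≡1) mod 3; (2|3)=-1, (1|3)=+1; (−1)^{6·2·1}·(-1)^2·(+1)^6 = +1.
v=31: a=31^2·(≡27), b=31^5·(≡30) mod 31; (27|31)=-1, (30|31)=-1; (−1)^{2·5·15}·(-1)^5·(-1)^2 = -1.
v=19: a=19^1·(≡14), b=19^5·(≡9) mod 19; (14|19)=-1, (9|19)=+1; (−1)^{1·5·9}·(-1)^5·(+1)^1 = +1.
v=17: a=17^1·(≡14), b=17^0·(≡13) mod 17; (14|17)=-1, (13|17)=+1; (−1)^{1·0·8}·(-1)^0·(+1)^1 = +1.
v=43: a=43^2·(≡24), b=43^5·(≡17) mod 43; (24|43)=+1, (17|43)=+1; (−1)^{2·5·21}·(+1)^5·(+1)^2 = +1.
v=13: a=13^0·(≡3), b=13^-2·(≡6) mod 13; (3|13)=+1, (6|13)=-1; (−1)^{0·-2·6}·(+1)^-2·(-1)^0 = +1.
v=7: a=7^-2·(≡6), b=7^0·(≡5) mod 7; (6|7)=-1, (5|7)=-1; (−1)^{-2·0·3}·(-1)^0·(-1)^-2 = +1.
v=2: v_2(a)=-2, v_2(b)=2; units ≡ 7, 3 (mod 8); ε·ε+αω+βω = 1·1+-2·1+2·0 ≡ 1  ⇒  (a,b)_2 = -1.
v=11: a=11^-1·(≡2), b=11^-1·(≡2) mod 11; (2|11)=-1, (2|11)=-1; (−1)^{-1·-1·5}·(-1)^-1·(-1)^-1 = -1.
(-3553, -278597 / ℚ) ramifies at {2, 11, 31, ∞}: a division algebra.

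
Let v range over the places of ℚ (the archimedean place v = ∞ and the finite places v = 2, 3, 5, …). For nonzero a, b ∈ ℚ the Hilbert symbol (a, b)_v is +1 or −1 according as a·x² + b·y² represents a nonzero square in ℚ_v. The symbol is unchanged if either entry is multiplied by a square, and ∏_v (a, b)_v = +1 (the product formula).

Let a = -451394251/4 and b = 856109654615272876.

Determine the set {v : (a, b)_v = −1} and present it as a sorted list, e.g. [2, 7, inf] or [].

[7, 17, 23, 47]

(a, b) ≡ (-3730531, 91) mod (ℚ^×)²; places V = {2, 7, 11, 13, 17, 23, 29, 47, ∞}.
(a,b)_2: α=-2, β=2; u≡5, v≡3 (mod 8); ε(u)ε(v)=0·1, αω(v)=-2·1, βω(u)=2·1; sum ≡ 0  ⇒  +1.
(a,b)_29: α=1, u≡28; β=2, v≡1 (mod 29); (28|29)=+1, (1|29)=+1; sign (−1)^0·+1^2·+1^1 = +1.
(a,b)_7: α=1, u≡6; β=3, v≡5 (mod 7); (6|7)=-1, (5|7)=-1; sign (−1)^1·-1^3·-1^1 = -1.
(a,b)_23: α=1, u≡10; β=2, v≡14 (mod 23); (10|23)=-1, (14|23)=-1; sign (−1)^0·-1^2·-1^1 = -1.
(a,b)_17: α=1, u≡5; β=2, v≡14 (mod 17); (5|17)=-1, (14|17)=-1; sign (−1)^0·-1^2·-1^1 = -1.
(a,b)_11: α=2, u≡5; β=0, v≡5 (mod 11); (5|11)=+1, (5|11)=+1; sign (−1)^0·+1^0·+1^2 = +1.
(a,b)_∞: sgn(-3730531)=−, sgn(91)=+, so +1.
(a,b)_13: α=0, u≡1; β=3, v≡2 (mod 13); (1|13)=+1, (2|13)=-1; sign (−1)^0·+1^3·-1^0 = +1.
(a,b)_47: α=1, u≡44; β=2, v≡5 (mod 47); (44|47)=-1, (5|47)=-1; sign (−1)^0·-1^2·-1^1 = -1.
(-3730531, 91 / ℚ) ramifies at {7, 17, 23, 47}: a division algebra.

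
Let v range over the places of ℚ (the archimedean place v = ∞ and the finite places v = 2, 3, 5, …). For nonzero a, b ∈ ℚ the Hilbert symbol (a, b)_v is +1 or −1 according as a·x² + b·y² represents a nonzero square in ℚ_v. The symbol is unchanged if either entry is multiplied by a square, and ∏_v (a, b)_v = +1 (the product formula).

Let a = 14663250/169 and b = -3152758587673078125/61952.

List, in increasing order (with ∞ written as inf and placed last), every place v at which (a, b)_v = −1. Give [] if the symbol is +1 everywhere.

[2, 7]

Mod squares: a ≡ 1330, b ≡ -266. Check v ∈ {∞, 2, 3, 5, 7, 11, 13, 19}.
v=7: a=7^3·(≡1), b=7^9·(≡4) mod 7; (1|7)=+1, (4|7)=+1; (−1)^{3·9·3}·(+1)^9·(+1)^3 = -1.
v=11: a=11^0·(≡2), b=11^-2·(≡1) mod 11; (2|11)=-1, (1|11)=+1; (−1)^{0·-2·5}·(-1)^-2·(+1)^0 = +1.
v=∞: 1330 > 0 and -266 < 0  ⇒  (a,b)_∞ = +1.
v=19: a=19^1·(≡15), b=19^3·(≡7) mod 19; (15|19)=-1, (7|19)=+1; (−1)^{1·3·9}·(-1)^3·(+1)^1 = +1.
v=5: a=5^3·(≡4), b=5^6·(≡4) mod 5; (4|5)=+1, (4|5)=+1; (−1)^{3·6·2}·(+1)^6·(+1)^3 = +1.
v=2: v_2(a)=1, v_2(b)=-9; units ≡ 1, 3 (mod 8); ε·ε+αω+βω = 0·1+1·1+-9·0 ≡ 1  ⇒  (a,b)_2 = -1.
v=3: a=3^2·(≡1), b=3^6·(≡1) mod 3; (1|3)=+1, (1|3)=+1; (−1)^{2·6·1}·(+1)^6·(+1)^2 = +1.
v=13: a=13^-2·(≡4), b=13^0·(≡11) mod 13; (4|13)=+1, (11|13)=-1; (−1)^{-2·0·6}·(+1)^0·(-1)^-2 = +1.
(1330, -266 / ℚ) ramifies at {2, 7}: a division algebra.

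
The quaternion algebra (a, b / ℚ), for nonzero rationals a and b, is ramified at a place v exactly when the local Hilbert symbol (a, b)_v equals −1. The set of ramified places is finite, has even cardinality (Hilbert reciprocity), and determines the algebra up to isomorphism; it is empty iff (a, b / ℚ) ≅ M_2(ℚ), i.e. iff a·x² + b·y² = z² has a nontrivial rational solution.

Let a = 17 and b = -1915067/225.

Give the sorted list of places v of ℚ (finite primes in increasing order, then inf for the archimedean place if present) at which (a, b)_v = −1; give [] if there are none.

[]

Mod squares: a ≡ 17, b ≡ -323. Check v ∈ {∞, 2, 3, 5, 7, 11, 17, 19}.
v=7: a=7^0·(≡3), b=7^2·(≡5) mod 7; (3|7)=-1, (5|7)=-1; (−1)^{0·2·3}·(-1)^2·(-1)^0 = +1.
v=3: a=3^0·(≡2), b=3^-2·(≡1) mod 3; (2|3)=-1, (1|3)=+1; (−1)^{0·-2·1}·(-1)^-2·(+1)^0 = +1.
v=2: v_2(a)=0, v_2(b)=0; units ≡ 1, 5 (mod 8); ε·ε+αω+βω = 0·0+0·1+0·0 ≡ 0  ⇒  (a,b)_2 = +1.
v=17: a=17^1·(≡1), b=17^1·(≡2) mod 17; (1|17)=+1, (2|17)=+1; (−1)^{1·1·8}·(+1)^1·(+1)^1 = +1.
v=11: a=11^0·(≡6), b=11^2·(≡7) mod 11; (6|11)=-1, (7|11)=-1; (−1)^{0·2·5}·(-1)^2·(-1)^0 = +1.
v=5: a=5^0·(≡2), b=5^-2·(≡2) mod 5; (2|5)=-1, (2|5)=-1; (−1)^{0·-2·2}·(-1)^-2·(-1)^0 = +1.
v=19: a=19^0·(≡17), b=19^1·(≡12) mod 19; (17|19)=+1, (12|19)=-1; (−1)^{0·1·9}·(+1)^1·(-1)^0 = +1.
v=∞: 17 > 0 and -323 < 0  ⇒  (a,b)_∞ = +1.
Ram(a, b) = ∅: the form 17·x² + -323·y² − z² is isotropic over every ℚ_v, so by Hasse–Minkowski it is isotropic over ℚ.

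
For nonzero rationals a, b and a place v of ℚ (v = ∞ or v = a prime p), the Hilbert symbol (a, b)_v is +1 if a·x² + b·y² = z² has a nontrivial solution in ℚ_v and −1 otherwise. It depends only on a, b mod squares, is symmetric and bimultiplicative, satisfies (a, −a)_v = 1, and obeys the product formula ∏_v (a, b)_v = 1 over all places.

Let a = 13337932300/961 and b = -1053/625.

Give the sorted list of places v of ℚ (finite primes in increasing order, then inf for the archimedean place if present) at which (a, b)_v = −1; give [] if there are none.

[2, 23]

Mod squares: a ≡ 2722027, b ≡ -13. Check v ∈ {∞, 2, 3, 5, 7, 11, 13, 23, 29, 31, 53}.
v=13: a=13^0·(≡9), b=13^1·(≡10) mod 13; (9|13)=+1, (10|13)=+1; (−1)^{0·1·6}·(+1)^1·(+1)^0 = +1.
v=7: a=7^3·(≡4), b=7^0·(≡2) mod 7; (4|7)=+1, (2|7)=+1; (−1)^{3·0·3}·(+1)^0·(+1)^3 = +1.
v=3: a=3^0·(≡1), b=3^4·(≡2) mod 3; (1|3)=+1, (2|3)=-1; (−1)^{0·4·1}·(+1)^4·(-1)^0 = +1.
v=11: a=11^1·(≡4), b=11^0·(≡4) mod 11; (4|11)=+1, (4|11)=+1; (−1)^{1·0·5}·(+1)^0·(+1)^1 = +1.
v=2: v_2(a)=2, v_2(b)=0; units ≡ 3, 3 (mod 8); ε·ε+αω+βω = 1·1+2·1+0·1 ≡ 1  ⇒  (a,b)_2 = -1.
v=31: a=31^-2·(≡20), b=31^0·(≡25) mod 31; (20|31)=+1, (25|31)=+1; (−1)^{-2·0·15}·(+1)^0·(+1)^-2 = +1.
v=29: a=29^1·(≡17), b=29^0·(≡23) mod 29; (17|29)=-1, (23|29)=+1; (−1)^{1·0·14}·(-1)^0·(+1)^1 = +1.
v=23: a=23^1·(≡11), b=23^0·(≡7) mod 23; (11|23)=-1, (7|23)=-1; (−1)^{1·0·11}·(-1)^0·(-1)^1 = -1.
v=53: a=53^1·(≡22), b=53^0·(≡9) mod 53; (22|53)=-1, (9|53)=+1; (−1)^{1·0·26}·(-1)^0·(+1)^1 = +1.
v=5: a=5^2·(≡2), b=5^-4·(≡2) mod 5; (2|5)=-1, (2|5)=-1; (−1)^{2·-4·2}·(-1)^-4·(-1)^2 = +1.
v=∞: 2722027 > 0 and -13 < 0  ⇒  (a,b)_∞ = +1.
Ram(2722027, -13) = {2, 23}; no ℚ_2-point on the conic.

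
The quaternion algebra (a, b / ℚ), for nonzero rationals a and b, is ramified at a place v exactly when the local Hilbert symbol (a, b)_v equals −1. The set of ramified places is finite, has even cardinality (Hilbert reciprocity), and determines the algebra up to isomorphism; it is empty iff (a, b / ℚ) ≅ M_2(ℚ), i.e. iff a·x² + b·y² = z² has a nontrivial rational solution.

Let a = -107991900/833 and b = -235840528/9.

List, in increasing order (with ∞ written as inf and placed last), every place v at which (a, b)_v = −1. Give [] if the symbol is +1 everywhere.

(a, b) ≡ (-2039847, -300817) mod (ℚ^×)²; places V = {2, 3, 5, 7, 11, 17, 23, 29, 37, 41, 47, ∞}.
(a,b)_2: α=2, β=4; u≡1, v≡7 (mod 8); ε(u)ε(v)=0·1, αω(v)=2·0, βω(u)=4·0; sum ≡ 0  ⇒  +1.
(a,b)_23: α=1, u≡7; β=1, v≡12 (mod 23); (7|23)=-1, (12|23)=+1; sign (−1)^1·-1^1·+1^1 = +1.
(a,b)_29: α=0, u≡24; β=1, v≡1 (mod 29); (24|29)=+1, (1|29)=+1; sign (−1)^0·+1^1·+1^0 = +1.
(a,b)_11: α=0, u≡9; β=1, v≡7 (mod 11); (9|11)=+1, (7|11)=-1; sign (−1)^0·+1^1·-1^0 = +1.
(a,b)_41: α=0, u≡7; β=1, v≡33 (mod 41); (7|41)=-1, (33|41)=+1; sign (−1)^0·-1^1·+1^0 = -1.
(a,b)_5: α=2, u≡3; β=0, v≡3 (mod 5); (3|5)=-1, (3|5)=-1; sign (−1)^0·-1^0·-1^2 = +1.
(a,b)_∞: sgn(-2039847)=−, sgn(-300817)=−, so -1.
(a,b)_3: α=3, u≡1; β=-2, v≡2 (mod 3); (1|3)=+1, (2|3)=-1; sign (−1)^0·+1^-2·-1^3 = -1.
(a,b)_7: α=-2, u≡4; β=2, v≡1 (mod 7); (4|7)=+1, (1|7)=+1; sign (−1)^0·+1^2·+1^-2 = +1.
(a,b)_17: α=-1, u≡6; β=0, v≡9 (mod 17); (6|17)=-1, (9|17)=+1; sign (−1)^0·-1^0·+1^-1 = +1.
(a,b)_37: α=1, u≡16; β=0, v≡11 (mod 37); (16|37)=+1, (11|37)=+1; sign (−1)^0·+1^0·+1^1 = +1.
(a,b)_47: α=1, u≡37; β=0, v≡44 (mod 47); (37|47)=+1, (44|47)=-1; sign (−1)^0·+1^0·-1^1 = -1.
(-2039847, -300817 / ℚ) ramifies at {3, 41, 47, ∞}: a division algebra.

[3, 41, 47, inf]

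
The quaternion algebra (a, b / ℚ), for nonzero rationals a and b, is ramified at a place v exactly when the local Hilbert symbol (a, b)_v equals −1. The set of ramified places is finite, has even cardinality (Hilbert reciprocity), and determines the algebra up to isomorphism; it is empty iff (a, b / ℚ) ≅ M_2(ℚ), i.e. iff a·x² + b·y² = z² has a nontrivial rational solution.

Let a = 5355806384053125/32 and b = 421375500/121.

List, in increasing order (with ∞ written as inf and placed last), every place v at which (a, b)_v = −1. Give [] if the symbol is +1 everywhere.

[2, 7]

(a, b) ≡ (2730, 195) mod (ℚ^×)²; places V = {2, 3, 5, 7, 11, 13, ∞}.
(a,b)_∞: sgn(2730)=+, sgn(195)=+, so +1.
(a,b)_13: α=1, u≡5; β=1, v≡7 (mod 13); (5|13)=-1, (7|13)=-1; sign (−1)^0·-1^1·-1^1 = +1.
(a,b)_11: α=2, u≡8; β=-2, v≡7 (mod 11); (8|11)=-1, (7|11)=-1; sign (−1)^0·-1^-2·-1^2 = +1.
(a,b)_3: α=3, u≡1; β=3, v≡2 (mod 3); (1|3)=+1, (2|3)=-1; sign (−1)^1·+1^3·-1^3 = +1.
(a,b)_7: α=9, u≡5; β=4, v≡5 (mod 7); (5|7)=-1, (5|7)=-1; sign (−1)^0·-1^4·-1^9 = -1.
(a,b)_2: α=-5, β=2; u≡5, v≡3 (mod 8); ε(u)ε(v)=0·1, αω(v)=-5·1, βω(u)=2·1; sum ≡ 1  ⇒  -1.
(a,b)_5: α=5, u≡1; β=3, v≡4 (mod 5); (1|5)=+1, (4|5)=+1; sign (−1)^0·+1^3·+1^5 = +1.
Ram(2730, 195) = {2, 7}; no ℚ_2-point on the conic.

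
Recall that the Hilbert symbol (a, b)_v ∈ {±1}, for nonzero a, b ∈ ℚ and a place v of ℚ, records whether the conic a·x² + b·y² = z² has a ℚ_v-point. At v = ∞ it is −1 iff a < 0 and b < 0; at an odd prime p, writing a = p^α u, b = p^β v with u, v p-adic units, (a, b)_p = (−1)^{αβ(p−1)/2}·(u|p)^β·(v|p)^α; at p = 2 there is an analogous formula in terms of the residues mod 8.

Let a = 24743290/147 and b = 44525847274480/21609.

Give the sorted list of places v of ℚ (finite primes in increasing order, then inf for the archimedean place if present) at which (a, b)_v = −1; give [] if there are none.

[2, 11]

Mod squares: a ≡ 30, b ≡ 55. Check v ∈ {∞, 2, 3, 5, 7, 11, 13}.
v=13: a=13^2·(≡1), b=13^4·(≡10) mod 13; (1|13)=+1, (10|13)=+1; (−1)^{2·4·6}·(+1)^4·(+1)^2 = +1.
v=∞: 30 > 0 and 55 > 0  ⇒  (a,b)_∞ = +1.
v=5: a=5^1·(≡4), b=5^1·(≡4) mod 5; (4|5)=+1, (4|5)=+1; (−1)^{1·1·2}·(+1)^1·(+1)^1 = +1.
v=7: a=7^-2·(≡4), b=7^-4·(≡6) mod 7; (4|7)=+1, (6|7)=-1; (−1)^{-2·-4·3}·(+1)^-4·(-1)^-2 = +1.
v=2: v_2(a)=1, v_2(b)=4; units ≡ 7, 7 (mod 8); ε·ε+αω+βω = 1·1+1·0+4·0 ≡ 1  ⇒  (a,b)_2 = -1.
v=11: a=11^4·(≡10), b=11^7·(≡3) mod 11; (10|11)=-1, (3|11)=+1; (−1)^{4·7·5}·(-1)^7·(+1)^4 = -1.
v=3: a=3^-1·(≡1), b=3^-2·(≡1) mod 3; (1|3)=+1, (1|3)=+1; (−1)^{-1·-2·1}·(+1)^-2·(+1)^-1 = +1.
(30, 55 / ℚ) ramifies at {2, 11}: a division algebra.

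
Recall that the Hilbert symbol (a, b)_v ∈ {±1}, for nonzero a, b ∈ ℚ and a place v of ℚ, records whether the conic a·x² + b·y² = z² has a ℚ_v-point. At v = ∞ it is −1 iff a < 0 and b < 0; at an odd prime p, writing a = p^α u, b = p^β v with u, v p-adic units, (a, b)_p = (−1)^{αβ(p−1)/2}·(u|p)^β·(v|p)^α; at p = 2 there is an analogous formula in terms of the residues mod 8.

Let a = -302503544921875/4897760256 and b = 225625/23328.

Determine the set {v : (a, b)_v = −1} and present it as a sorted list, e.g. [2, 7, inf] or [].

[2, 11]

Mod squares: a ≡ -187, b ≡ 2. Check v ∈ {∞, 2, 3, 5, 11, 17, 19, 37}.
v=17: a=17^1·(≡11), b=17^0·(≡13) mod 17; (11|17)=-1, (13|17)=+1; (−1)^{1·0·8}·(-1)^0·(+1)^1 = +1.
v=3: a=3^-14·(≡2), b=3^-6·(≡2) mod 3; (2|3)=-1, (2|3)=-1; (−1)^{-14·-6·1}·(-1)^-6·(-1)^-14 = +1.
v=37: a=37^2·(≡17), b=37^0·(≡2) mod 37; (17|37)=-1, (2|37)=-1; (−1)^{2·0·18}·(-1)^0·(-1)^2 = +1.
v=2: v_2(a)=-10, v_2(b)=-5; units ≡ 5, 1 (mod 8); ε·ε+αω+βω = 0·0+-10·0+-5·1 ≡ 1  ⇒  (a,b)_2 = -1.
v=19: a=19^0·(≡13), b=19^2·(≡10) mod 19; (13|19)=-1, (10|19)=-1; (−1)^{0·2·9}·(-1)^2·(-1)^0 = +1.
v=∞: -187 < 0 and 2 > 0  ⇒  (a,b)_∞ = +1.
v=5: a=5^10·(≡2), b=5^4·(≡2) mod 5; (2|5)=-1, (2|5)=-1; (−1)^{10·4·2}·(-1)^4·(-1)^10 = +1.
v=11: a=11^3·(≡9), b=11^0·(≡6) mod 11; (9|11)=+1, (6|11)=-1; (−1)^{3·0·5}·(+1)^0·(-1)^3 = -1.
|Ram(-187, 2)| = 2, even; anisotropic at {2, 11}.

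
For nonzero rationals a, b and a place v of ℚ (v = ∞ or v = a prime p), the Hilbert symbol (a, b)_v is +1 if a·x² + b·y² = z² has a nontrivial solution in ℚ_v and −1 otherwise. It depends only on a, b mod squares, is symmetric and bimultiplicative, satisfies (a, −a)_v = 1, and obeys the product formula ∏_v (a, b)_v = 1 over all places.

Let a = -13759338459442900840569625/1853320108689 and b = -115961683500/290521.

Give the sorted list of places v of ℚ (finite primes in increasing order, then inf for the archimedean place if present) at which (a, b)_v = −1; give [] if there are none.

[11, 13, 19, inf]

Mod squares: a ≡ -13585, b ≡ -1235. Check v ∈ {∞, 2, 3, 5, 7, 11, 13, 17, 19}.
v=2: v_2(a)=0, v_2(b)=2; units ≡ 7, 5 (mod 8); ε·ε+αω+βω = 1·0+0·1+2·0 ≡ 0  ⇒  (a,b)_2 = +1.
v=19: a=19^9·(≡7), b=19^3·(≡9) mod 19; (7|19)=+1, (9|19)=+1; (−1)^{9·3·9}·(+1)^3·(+1)^9 = -1.
v=11: a=11^1·(≡2), b=11^-2·(≡10) mod 11; (2|11)=-1, (10|11)=-1; (−1)^{1·-2·5}·(-1)^-2·(-1)^1 = -1.
v=∞: -13585 < 0 and -1235 < 0  ⇒  (a,b)_∞ = -1.
v=7: a=7^-10·(≡1), b=7^-4·(≡1) mod 7; (1|7)=+1, (1|7)=+1; (−1)^{-10·-4·3}·(+1)^-4·(+1)^-10 = +1.
v=5: a=5^3·(≡2), b=5^3·(≡2) mod 5; (2|5)=-1, (2|5)=-1; (−1)^{3·3·2}·(-1)^3·(-1)^3 = +1.
v=3: a=3^-8·(≡2), b=3^2·(≡1) mod 3; (2|3)=-1, (1|3)=+1; (−1)^{-8·2·1}·(-1)^2·(+1)^-8 = +1.
v=17: a=17^4·(≡8), b=17^2·(≡14) mod 17; (8|17)=+1, (14|17)=-1; (−1)^{4·2·8}·(+1)^2·(-1)^4 = +1.
v=13: a=13^5·(≡7), b=13^1·(≡3) mod 13; (7|13)=-1, (3|13)=+1; (−1)^{5·1·6}·(-1)^1·(+1)^5 = -1.
Ram(-13585, -1235) = {11, 13, 19, ∞}; no ℚ_11-point on the conic.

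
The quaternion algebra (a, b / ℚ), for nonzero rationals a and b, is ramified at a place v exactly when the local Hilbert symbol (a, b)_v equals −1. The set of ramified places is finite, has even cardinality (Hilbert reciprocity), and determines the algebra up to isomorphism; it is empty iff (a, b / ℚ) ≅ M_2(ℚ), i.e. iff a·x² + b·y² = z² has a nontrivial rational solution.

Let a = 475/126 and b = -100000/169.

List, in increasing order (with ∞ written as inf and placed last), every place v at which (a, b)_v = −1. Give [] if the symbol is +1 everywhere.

[]

(a, b) ≡ (266, -10) mod (ℚ^×)²; places V = {2, 3, 5, 7, 13, 19, ∞}.
(a,b)_13: α=0, u≡8; β=-2, v≡9 (mod 13); (8|13)=-1, (9|13)=+1; sign (−1)^0·-1^-2·+1^0 = +1.
(a,b)_∞: sgn(266)=+, sgn(-10)=−, so +1.
(a,b)_5: α=2, u≡4; β=5, v≡2 (mod 5); (4|5)=+1, (2|5)=-1; sign (−1)^0·+1^5·-1^2 = +1.
(a,b)_2: α=-1, β=5; u≡5, v≡3 (mod 8); ε(u)ε(v)=0·1, αω(v)=-1·1, βω(u)=5·1; sum ≡ 0  ⇒  +1.
(a,b)_19: α=1, u≡10; β=0, v≡11 (mod 19); (10|19)=-1, (11|19)=+1; sign (−1)^0·-1^0·+1^1 = +1.
(a,b)_3: α=-2, u≡2; β=0, v≡2 (mod 3); (2|3)=-1, (2|3)=-1; sign (−1)^0·-1^0·-1^-2 = +1.
(a,b)_7: α=-1, u≡5; β=0, v≡2 (mod 7); (5|7)=-1, (2|7)=+1; sign (−1)^0·-1^0·+1^-1 = +1.
Every local symbol is +1, so the conic 266·x² + -10·y² = z² has ℚ_v-points for all v and hence a ℚ-point; (a, b / ℚ) ≅ M_2(ℚ).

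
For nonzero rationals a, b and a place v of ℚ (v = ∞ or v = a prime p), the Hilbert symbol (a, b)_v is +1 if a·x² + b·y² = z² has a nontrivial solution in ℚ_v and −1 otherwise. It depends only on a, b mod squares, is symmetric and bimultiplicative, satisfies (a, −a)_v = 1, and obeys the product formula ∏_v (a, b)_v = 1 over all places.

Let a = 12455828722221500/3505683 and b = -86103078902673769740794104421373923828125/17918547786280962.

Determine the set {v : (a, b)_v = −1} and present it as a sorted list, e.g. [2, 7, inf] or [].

(a, b) ≡ (13803405, -2090) mod (ℚ^×)²; places V = {2, 3, 5, 7, 11, 17, 19, 23, 37, 43, 47, 53, ∞}.
(a,b)_23: α=-2, u≡12; β=-4, v≡8 (mod 23); (12|23)=+1, (8|23)=+1; sign (−1)^0·+1^-4·+1^-2 = +1.
(a,b)_53: α=0, u≡48; β=2, v≡2 (mod 53); (48|53)=-1, (2|53)=-1; sign (−1)^0·-1^2·-1^0 = +1.
(a,b)_5: α=3, u≡4; β=9, v≡3 (mod 5); (4|5)=+1, (3|5)=-1; sign (−1)^0·+1^9·-1^3 = -1.
(a,b)_2: α=2, β=-1; u≡5, v≡3 (mod 8); ε(u)ε(v)=0·1, αω(v)=2·1, βω(u)=-1·1; sum ≡ 1  ⇒  -1.
(a,b)_7: α=1, u≡2; β=2, v≡3 (mod 7); (2|7)=+1, (3|7)=-1; sign (−1)^0·+1^2·-1^1 = -1.
(a,b)_19: α=1, u≡9; β=3, v≡11 (mod 19); (9|19)=+1, (11|19)=+1; sign (−1)^1·+1^3·+1^1 = -1.
(a,b)_47: α=-2, u≡15; β=-4, v≡1 (mod 47); (15|47)=-1, (1|47)=+1; sign (−1)^0·-1^-4·+1^-2 = +1.
(a,b)_∞: sgn(13803405)=+, sgn(-2090)=−, so +1.
(a,b)_43: α=2, u≡2; β=4, v≡4 (mod 43); (2|43)=-1, (4|43)=+1; sign (−1)^0·-1^4·+1^2 = +1.
(a,b)_11: α=5, u≡2; β=13, v≡2 (mod 11); (2|11)=-1, (2|11)=-1; sign (−1)^1·-1^13·-1^5 = -1.
(a,b)_17: α=1, u≡5; β=2, v≡13 (mod 17); (5|17)=-1, (13|17)=+1; sign (−1)^0·-1^2·+1^1 = +1.
(a,b)_37: α=1, u≡24; β=2, v≡31 (mod 37); (24|37)=-1, (31|37)=-1; sign (−1)^0·-1^2·-1^1 = -1.
(a,b)_3: α=-1, u≡2; β=-8, v≡1 (mod 3); (2|3)=-1, (1|3)=+1; sign (−1)^0·-1^-8·+1^-1 = +1.
|Ram(13803405, -2090)| = 6, even; anisotropic at {2, 5, 7, 11, 19, 37}.

[2, 5, 7, 11, 19, 37]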